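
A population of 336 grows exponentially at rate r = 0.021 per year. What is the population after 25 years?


r*t = 0.021 * 25 = 0.525
exp(0.525) = 1.69046
N = 336 * 1.69046 = 567.995 ≈ 568

568


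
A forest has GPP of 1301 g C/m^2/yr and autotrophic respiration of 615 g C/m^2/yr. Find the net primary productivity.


NPP = GPP - Ra = 1301 - 615 = 686 g C/m^2/yr

686 g C/m^2/yr


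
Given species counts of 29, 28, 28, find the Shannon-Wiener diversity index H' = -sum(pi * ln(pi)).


Total N = 29 + 28 + 28 = 85
Per-species terms:
  p = 29/85 = 0.341176; ln(p) = -1.075357; p*ln(p) = 0.341176 * (-1.075357) = -0.366886
  p = 28/85 = 0.329412; ln(p) = -1.110446; p*ln(p) = 0.329412 * (-1.110446) = -0.365794
  p = 28/85 = 0.329412; ln(p) = -1.110446; p*ln(p) = 0.329412 * (-1.110446) = -0.365794
sum(p*ln(p)) = (-0.366886) + (-0.365794) + (-0.365794) = -1.098474
H' = -(-1.098474) = 1.098474 ≈ 1.0985

1.0985


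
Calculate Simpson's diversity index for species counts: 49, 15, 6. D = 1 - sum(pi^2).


Total N = 49 + 15 + 6 = 70
Per-species terms:
  p = 49/70 = 0.700000; p^2 = 0.700000^2 = 0.490000
  p = 15/70 = 0.214286; p^2 = 0.214286^2 = 0.045918
  p = 6/70 = 0.085714; p^2 = 0.085714^2 = 0.007347
sum(p^2) = 0.490000 + 0.045918 + 0.007347 = 0.543265
D = 1 - 0.543265 = 0.456735 ≈ 0.4567

0.4567


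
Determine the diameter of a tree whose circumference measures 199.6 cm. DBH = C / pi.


DBH = C / pi = 199.6 / 3.141593 = 63.5346 ≈ 63.53 cm

63.53 cm


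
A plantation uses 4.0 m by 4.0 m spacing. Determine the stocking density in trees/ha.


N = 10000 / 4.0^2 = 10000 / 16 = 625.000 ≈ 625 trees/ha

625 trees/ha


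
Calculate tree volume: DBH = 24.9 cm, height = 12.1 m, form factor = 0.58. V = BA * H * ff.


(D/200)^2 = (24.9/200)^2 = 0.1245^2 = 0.01550025
BA = 3.141593 * 0.01550025 = 0.0486955 m^2
V = 0.0486955 * 12.1 * 0.58 = 0.341745 ≈ 0.342 m^3

0.342 m^3


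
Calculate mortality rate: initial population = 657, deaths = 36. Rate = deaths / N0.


Mortality rate = 36 / 657 = 0.054795 ≈ 0.0548

0.0548


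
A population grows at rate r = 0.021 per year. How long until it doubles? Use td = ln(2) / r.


td = ln(2) / 0.021 = 0.693147 / 0.021 = 33.0070 ≈ 33.0 years

33.0 years


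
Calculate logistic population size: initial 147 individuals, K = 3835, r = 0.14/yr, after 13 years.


(K - N0)/N0 = (3835 - 147)/147 = 3688/147 = 25.0884
r*t = 0.14 * 13 = 1.82; exp(-1.82) = 0.162026
25.0884 * 0.162026 = 4.06497
1 + 4.06497 = 5.06497
N = 3835 / 5.06497 = 757.161 ≈ 757

757


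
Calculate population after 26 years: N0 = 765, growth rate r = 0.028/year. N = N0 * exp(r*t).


r*t = 0.028 * 26 = 0.728
exp(0.728) = 2.07093
N = 765 * 2.07093 = 1584.26 ≈ 1584

1584


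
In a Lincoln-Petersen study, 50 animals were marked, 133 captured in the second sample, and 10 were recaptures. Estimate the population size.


N = M * C / R = 50 * 133 / 10 = 6650 / 10 = 665

665 individuals


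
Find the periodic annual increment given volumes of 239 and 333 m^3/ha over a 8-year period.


PAI = (V2 - V1) / period = (333 - 239) / 8 = 94 / 8 = 11.75 m^3/ha/yr

11.75 m^3/ha/yr


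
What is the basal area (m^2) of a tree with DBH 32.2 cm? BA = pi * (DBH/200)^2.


D/200 = 32.2/200 = 0.161 m
(D/200)^2 = 0.161^2 = 0.025921
BA = 3.141593 * 0.025921 = 0.0814332 ≈ 0.0814 m^2

0.0814 m^2


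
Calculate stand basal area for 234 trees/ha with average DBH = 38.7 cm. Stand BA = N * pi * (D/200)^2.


(D/200)^2 = (38.7/200)^2 = 0.1935^2 = 0.03744225
Individual BA = 3.141593 * 0.03744225 = 0.117628 m^2
Stand BA = 234 * 0.117628 = 27.5250 ≈ 27.53 m^2/ha

27.53 m^2/ha


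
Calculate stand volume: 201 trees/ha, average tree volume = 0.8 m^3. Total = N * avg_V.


V_stand = 201 * 0.8 = 160.8 m^3/ha

160.8 m^3/ha


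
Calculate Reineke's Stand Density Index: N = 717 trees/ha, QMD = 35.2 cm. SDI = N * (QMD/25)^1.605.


QMD/25 = 35.2/25 = 1.408
(1.408)^1.605 = exp(1.605 * ln(1.408)) = exp(1.605 * 0.342170) = exp(0.549183) = 1.73184
SDI = 717 * 1.73184 = 1241.73 ≈ 1242

1242


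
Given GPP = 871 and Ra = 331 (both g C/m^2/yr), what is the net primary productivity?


NPP = GPP - Ra = 871 - 331 = 540 g C/m^2/yr

540 g C/m^2/yr


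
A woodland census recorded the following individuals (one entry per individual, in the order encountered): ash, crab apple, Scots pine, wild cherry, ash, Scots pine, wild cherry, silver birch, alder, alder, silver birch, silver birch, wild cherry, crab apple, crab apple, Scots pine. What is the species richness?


Total individuals logged = 16
Distinct species (count of individuals): ash (2), crab apple (3), Scots pine (3), wild cherry (3), silver birch (3), alder (2)
Species richness = number of distinct species = 6

6


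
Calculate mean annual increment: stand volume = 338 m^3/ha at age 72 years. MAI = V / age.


MAI = 338 / 72 = 4.6944 ≈ 4.69 m^3/ha/yr

4.69 m^3/ha/yr


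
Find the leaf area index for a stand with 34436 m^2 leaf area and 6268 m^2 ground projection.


LAI = 34436 / 6268 = 5.4939 ≈ 5.49

5.49


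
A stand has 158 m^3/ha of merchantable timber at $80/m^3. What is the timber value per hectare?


Value = 158 * 80 = $12640/ha

$12640/ha


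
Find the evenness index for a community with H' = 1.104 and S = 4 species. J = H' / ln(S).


ln(4) = 1.38629
J = H' / ln(S) = 1.104 / 1.38629 = 0.796370 ≈ 0.7964

0.7964


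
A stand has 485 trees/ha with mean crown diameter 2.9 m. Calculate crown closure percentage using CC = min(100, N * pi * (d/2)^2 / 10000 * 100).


(d/2)^2 = (2.9/2)^2 = 1.45^2 = 2.1025
Crown area = 3.141593 * 2.1025 = 6.60520 m^2
N * area / 10000 * 100 = 485 * 6.60520 / 10000 * 100 = 32.0352
CC = min(100, 32.0352) = 32.0352 ≈ 32.0%

32.0%


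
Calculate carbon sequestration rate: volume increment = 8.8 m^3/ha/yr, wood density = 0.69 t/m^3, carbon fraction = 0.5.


C = 8.8 * 0.69 * 0.5 = 3.036 ≈ 3.04 t C/ha/yr

3.04 t C/ha/yr


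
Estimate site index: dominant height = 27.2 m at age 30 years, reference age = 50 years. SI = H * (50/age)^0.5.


50/30 = 1.66667
(1.66667)^0.5 = 1.29100
SI = 27.2 * 1.29100 = 35.1152 ≈ 35.1 m

35.1 m


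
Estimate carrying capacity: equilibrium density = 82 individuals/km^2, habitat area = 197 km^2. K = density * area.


K = 82 * 197 = 16154 individuals

16154 individuals


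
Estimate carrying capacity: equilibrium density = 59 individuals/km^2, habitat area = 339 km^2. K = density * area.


K = 59 * 339 = 20001 individuals

20001 individuals


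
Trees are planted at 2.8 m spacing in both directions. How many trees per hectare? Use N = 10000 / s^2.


N = 10000 / 2.8^2 = 10000 / 7.84 = 1275.51 ≈ 1276 trees/ha

1276 trees/ha


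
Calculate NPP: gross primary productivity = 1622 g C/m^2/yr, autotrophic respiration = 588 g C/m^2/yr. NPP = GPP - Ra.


NPP = GPP - Ra = 1622 - 588 = 1034 g C/m^2/yr

1034 g C/m^2/yr


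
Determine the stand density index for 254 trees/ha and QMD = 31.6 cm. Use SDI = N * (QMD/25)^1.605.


QMD/25 = 31.6/25 = 1.264
(1.264)^1.605 = exp(1.605 * ln(1.264)) = exp(1.605 * 0.234281) = exp(0.376021) = 1.45648
SDI = 254 * 1.45648 = 369.946 ≈ 370

370


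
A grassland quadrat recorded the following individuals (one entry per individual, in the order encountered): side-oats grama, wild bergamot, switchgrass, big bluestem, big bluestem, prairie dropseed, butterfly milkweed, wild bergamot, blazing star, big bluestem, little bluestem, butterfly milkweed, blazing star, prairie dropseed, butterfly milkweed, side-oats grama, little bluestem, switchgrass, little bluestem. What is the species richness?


Total individuals logged = 19
Distinct species (count of individuals): side-oats grama (2), wild bergamot (2), switchgrass (2), big bluestem (3), prairie dropseed (2), butterfly milkweed (3), blazing star (2), little bluestem (3)
Species richness = number of distinct species = 8

8


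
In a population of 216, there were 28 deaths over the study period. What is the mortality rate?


Mortality rate = 28 / 216 = 0.129630 ≈ 0.1296

0.1296


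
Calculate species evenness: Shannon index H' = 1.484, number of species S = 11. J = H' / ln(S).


ln(11) = 2.39790
J = H' / ln(S) = 1.484 / 2.39790 = 0.618875 ≈ 0.6189

0.6189


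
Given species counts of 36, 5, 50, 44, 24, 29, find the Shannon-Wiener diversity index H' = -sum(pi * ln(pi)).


Total N = 36 + 5 + 50 + 44 + 24 + 29 = 188
Per-species terms:
  p = 36/188 = 0.191489; ln(p) = -1.652925; p*ln(p) = 0.191489 * (-1.652925) = -0.316517
  p = 5/188 = 0.026596; ln(p) = -3.626994; p*ln(p) = 0.026596 * (-3.626994) = -0.096464
  p = 50/188 = 0.265957; ln(p) = -1.324421; p*ln(p) = 0.265957 * (-1.324421) = -0.352239
  p = 44/188 = 0.234043; ln(p) = -1.452250; p*ln(p) = 0.234043 * (-1.452250) = -0.339889
  p = 24/188 = 0.127660; ln(p) = -2.058385; p*ln(p) = 0.127660 * (-2.058385) = -0.262773
  p = 29/188 = 0.154255; ln(p) = -1.869148; p*ln(p) = 0.154255 * (-1.869148) = -0.288325
sum(p*ln(p)) = (-0.316517) + (-0.096464) + (-0.352239) + (-0.339889) + (-0.262773) + (-0.288325) = -1.656207
H' = -(-1.656207) = 1.656207 ≈ 1.6562

1.6562


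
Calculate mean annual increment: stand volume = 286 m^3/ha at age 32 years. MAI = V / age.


MAI = 286 / 32 = 8.9375 ≈ 8.94 m^3/ha/yr

8.94 m^3/ha/yr


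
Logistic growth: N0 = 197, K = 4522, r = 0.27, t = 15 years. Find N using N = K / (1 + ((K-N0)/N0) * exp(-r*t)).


(K - N0)/N0 = (4522 - 197)/197 = 4325/197 = 21.9543
r*t = 0.27 * 15 = 4.05; exp(-4.05) = 0.0174224
21.9543 * 0.0174224 = 0.382497
1 + 0.382497 = 1.38250
N = 4522 / 1.38250 = 3270.89 ≈ 3271

3271


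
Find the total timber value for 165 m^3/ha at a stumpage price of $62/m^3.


Value = 165 * 62 = $10230/ha

$10230/ha


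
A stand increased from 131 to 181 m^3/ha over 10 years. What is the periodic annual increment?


PAI = (V2 - V1) / period = (181 - 131) / 10 = 50 / 10 = 5.00 m^3/ha/yr

5.00 m^3/ha/yr


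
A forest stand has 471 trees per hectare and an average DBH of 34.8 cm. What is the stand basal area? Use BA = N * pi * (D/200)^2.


(D/200)^2 = (34.8/200)^2 = 0.174^2 = 0.030276
Individual BA = 3.141593 * 0.030276 = 0.0951149 m^2
Stand BA = 471 * 0.0951149 = 44.7991 ≈ 44.80 m^2/ha

44.80 m^2/ha


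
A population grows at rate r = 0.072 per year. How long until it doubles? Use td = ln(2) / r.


td = ln(2) / 0.072 = 0.693147 / 0.072 = 9.62704 ≈ 9.6 years

9.6 years


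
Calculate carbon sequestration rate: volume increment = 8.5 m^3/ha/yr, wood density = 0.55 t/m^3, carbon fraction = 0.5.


C = 8.5 * 0.55 * 0.5 = 2.3375 ≈ 2.34 t C/ha/yr

2.34 t C/ha/yr


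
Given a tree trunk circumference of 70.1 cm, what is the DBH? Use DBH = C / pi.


DBH = C / pi = 70.1 / 3.141593 = 22.3135 ≈ 22.31 cm

22.31 cm


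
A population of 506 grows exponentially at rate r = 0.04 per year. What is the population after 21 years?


r*t = 0.04 * 21 = 0.84
exp(0.84) = 2.31637
N = 506 * 2.31637 = 1172.08 ≈ 1172

1172


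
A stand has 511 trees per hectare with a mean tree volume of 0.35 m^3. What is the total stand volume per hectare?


V_stand = 511 * 0.35 = 178.85 ≈ 178.9 m^3/ha

178.9 m^3/ha


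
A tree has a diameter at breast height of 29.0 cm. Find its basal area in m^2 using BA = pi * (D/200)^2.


D/200 = 29.0/200 = 0.145 m
(D/200)^2 = 0.145^2 = 0.021025
BA = 3.141593 * 0.021025 = 0.0660520 ≈ 0.0661 m^2

0.0661 m^2


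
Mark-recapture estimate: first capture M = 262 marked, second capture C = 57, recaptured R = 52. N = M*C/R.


N = M * C / R = 262 * 57 / 52 = 14934 / 52 = 287.19 ≈ 287

287 individuals


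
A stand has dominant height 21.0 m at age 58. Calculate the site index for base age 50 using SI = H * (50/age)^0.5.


50/58 = 0.862069
(0.862069)^0.5 = 0.928477
SI = 21.0 * 0.928477 = 19.4980 ≈ 19.5 m

19.5 m


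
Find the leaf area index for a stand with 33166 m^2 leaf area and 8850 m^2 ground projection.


LAI = 33166 / 8850 = 3.7476 ≈ 3.75

3.75


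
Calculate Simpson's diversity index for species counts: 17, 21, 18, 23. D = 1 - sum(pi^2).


Total N = 17 + 21 + 18 + 23 = 79
Per-species terms:
  p = 17/79 = 0.215190; p^2 = 0.215190^2 = 0.046307
  p = 21/79 = 0.265823; p^2 = 0.265823^2 = 0.070662
  p = 18/79 = 0.227848; p^2 = 0.227848^2 = 0.051915
  p = 23/79 = 0.291139; p^2 = 0.291139^2 = 0.084762
sum(p^2) = 0.046307 + 0.070662 + 0.051915 + 0.084762 = 0.253646
D = 1 - 0.253646 = 0.746354 ≈ 0.7464

0.7464


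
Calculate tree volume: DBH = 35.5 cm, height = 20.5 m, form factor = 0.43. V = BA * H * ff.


(D/200)^2 = (35.5/200)^2 = 0.1775^2 = 0.03150625
BA = 3.141593 * 0.03150625 = 0.0989798 m^2
V = 0.0989798 * 20.5 * 0.43 = 0.872507 ≈ 0.873 m^3

0.873 m^3


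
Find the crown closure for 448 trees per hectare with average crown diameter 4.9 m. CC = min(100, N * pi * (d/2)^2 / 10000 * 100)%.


(d/2)^2 = (4.9/2)^2 = 2.45^2 = 6.0025
Crown area = 3.141593 * 6.0025 = 18.8574 m^2
N * area / 10000 * 100 = 448 * 18.8574 / 10000 * 100 = 84.4812
CC = min(100, 84.4812) = 84.4812 ≈ 84.5%

84.5%


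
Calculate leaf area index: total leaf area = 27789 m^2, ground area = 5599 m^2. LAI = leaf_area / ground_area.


LAI = 27789 / 5599 = 4.9632 ≈ 4.96

4.96


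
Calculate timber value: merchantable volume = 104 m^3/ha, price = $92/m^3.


Value = 104 * 92 = $9568/ha

$9568/ha


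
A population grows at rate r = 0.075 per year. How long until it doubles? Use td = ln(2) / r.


td = ln(2) / 0.075 = 0.693147 / 0.075 = 9.24196 ≈ 9.2 years

9.2 years


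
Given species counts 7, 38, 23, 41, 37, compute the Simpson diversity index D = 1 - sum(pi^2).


Total N = 7 + 38 + 23 + 41 + 37 = 146
Per-species terms:
  p = 7/146 = 0.047945; p^2 = 0.047945^2 = 0.002299
  p = 38/146 = 0.260274; p^2 = 0.260274^2 = 0.067743
  p = 23/146 = 0.157534; p^2 = 0.157534^2 = 0.024817
  p = 41/146 = 0.280822; p^2 = 0.280822^2 = 0.078861
  p = 37/146 = 0.253425; p^2 = 0.253425^2 = 0.064224
sum(p^2) = 0.002299 + 0.067743 + 0.024817 + 0.078861 + 0.064224 = 0.237944
D = 1 - 0.237944 = 0.762056 ≈ 0.7621

0.7621


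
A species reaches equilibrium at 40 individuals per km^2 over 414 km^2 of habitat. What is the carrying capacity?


K = 40 * 414 = 16560 individuals

16560 individuals


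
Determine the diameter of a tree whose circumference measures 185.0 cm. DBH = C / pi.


DBH = C / pi = 185.0 / 3.141593 = 58.8873 ≈ 58.89 cm

58.89 cm


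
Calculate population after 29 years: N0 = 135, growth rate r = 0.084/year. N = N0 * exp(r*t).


r*t = 0.084 * 29 = 2.436
exp(2.436) = 11.4272
N = 135 * 11.4272 = 1542.67 ≈ 1543

1543


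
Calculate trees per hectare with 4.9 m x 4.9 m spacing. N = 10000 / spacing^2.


N = 10000 / 4.9^2 = 10000 / 24.01 = 416.493 ≈ 416 trees/ha

416 trees/ha


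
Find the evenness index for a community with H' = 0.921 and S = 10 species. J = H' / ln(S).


ln(10) = 2.30259
J = H' / ln(S) = 0.921 / 2.30259 = 0.399984 ≈ 0.4000

0.4000


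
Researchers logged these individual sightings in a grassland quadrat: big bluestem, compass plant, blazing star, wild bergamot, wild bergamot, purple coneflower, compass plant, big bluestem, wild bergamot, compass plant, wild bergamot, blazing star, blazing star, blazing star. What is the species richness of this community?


Total individuals logged = 14
Distinct species (count of individuals): big bluestem (2), compass plant (3), blazing star (4), wild bergamot (4), purple coneflower (1)
Species richness = number of distinct species = 5

5


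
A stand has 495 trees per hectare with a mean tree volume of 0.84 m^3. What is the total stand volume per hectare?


V_stand = 495 * 0.84 = 415.8 m^3/ha

415.8 m^3/ha


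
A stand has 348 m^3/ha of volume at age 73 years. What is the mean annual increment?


MAI = 348 / 73 = 4.7671 ≈ 4.77 m^3/ha/yr

4.77 m^3/ha/yr


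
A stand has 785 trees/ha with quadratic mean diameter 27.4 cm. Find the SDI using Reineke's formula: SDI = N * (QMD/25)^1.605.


QMD/25 = 27.4/25 = 1.096
(1.096)^1.605 = exp(1.605 * ln(1.096)) = exp(1.605 * 0.0916672) = exp(0.147126) = 1.15850
SDI = 785 * 1.15850 = 909.423 ≈ 909

909


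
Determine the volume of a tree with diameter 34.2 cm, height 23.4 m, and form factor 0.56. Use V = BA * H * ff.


(D/200)^2 = (34.2/200)^2 = 0.171^2 = 0.029241
BA = 3.141593 * 0.029241 = 0.0918633 m^2
V = 0.0918633 * 23.4 * 0.56 = 1.20378 ≈ 1.204 m^3

1.204 m^3


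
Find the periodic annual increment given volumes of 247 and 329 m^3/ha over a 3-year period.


PAI = (V2 - V1) / period = (329 - 247) / 3 = 82 / 3 = 27.3333 ≈ 27.33 m^3/ha/yr

27.33 m^3/ha/yr


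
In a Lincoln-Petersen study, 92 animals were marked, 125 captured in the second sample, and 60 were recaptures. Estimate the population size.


N = M * C / R = 92 * 125 / 60 = 11500 / 60 = 191.67 ≈ 192

192 individuals


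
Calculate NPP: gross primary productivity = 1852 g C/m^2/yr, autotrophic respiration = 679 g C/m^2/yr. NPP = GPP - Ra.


NPP = GPP - Ra = 1852 - 679 = 1173 g C/m^2/yr

1173 g C/m^2/yr


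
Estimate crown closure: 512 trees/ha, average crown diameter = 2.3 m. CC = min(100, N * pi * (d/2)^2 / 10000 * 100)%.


(d/2)^2 = (2.3/2)^2 = 1.15^2 = 1.3225
Crown area = 3.141593 * 1.3225 = 4.15476 m^2
N * area / 10000 * 100 = 512 * 4.15476 / 10000 * 100 = 21.2724
CC = min(100, 21.2724) = 21.2724 ≈ 21.3%

21.3%


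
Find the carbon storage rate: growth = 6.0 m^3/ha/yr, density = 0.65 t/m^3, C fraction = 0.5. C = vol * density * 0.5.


C = 6.0 * 0.65 * 0.5 = 1.95 t C/ha/yr

1.95 t C/ha/yr


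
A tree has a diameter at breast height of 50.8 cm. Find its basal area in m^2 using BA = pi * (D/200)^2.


D/200 = 50.8/200 = 0.254 m
(D/200)^2 = 0.254^2 = 0.064516
BA = 3.141593 * 0.064516 = 0.202683 ≈ 0.2027 m^2

0.2027 m^2


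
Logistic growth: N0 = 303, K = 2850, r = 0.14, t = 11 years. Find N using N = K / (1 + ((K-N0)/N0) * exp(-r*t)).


(K - N0)/N0 = (2850 - 303)/303 = 2547/303 = 8.40594
r*t = 0.14 * 11 = 1.54; exp(-1.54) = 0.214381
8.40594 * 0.214381 = 1.80207
1 + 1.80207 = 2.80207
N = 2850 / 2.80207 = 1017.11 ≈ 1017

1017


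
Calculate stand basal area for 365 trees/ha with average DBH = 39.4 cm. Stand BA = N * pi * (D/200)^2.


(D/200)^2 = (39.4/200)^2 = 0.197^2 = 0.038809
Individual BA = 3.141593 * 0.038809 = 0.121922 m^2
Stand BA = 365 * 0.121922 = 44.5015 ≈ 44.50 m^2/ha

44.50 m^2/ha


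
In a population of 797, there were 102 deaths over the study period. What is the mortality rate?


Mortality rate = 102 / 797 = 0.127980 ≈ 0.1280

0.1280


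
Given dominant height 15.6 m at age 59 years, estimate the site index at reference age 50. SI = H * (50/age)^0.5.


50/59 = 0.847458
(0.847458)^0.5 = 0.920575
SI = 15.6 * 0.920575 = 14.3610 ≈ 14.4 m

14.4 m


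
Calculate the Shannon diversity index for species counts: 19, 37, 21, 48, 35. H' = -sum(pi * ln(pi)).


Total N = 19 + 37 + 21 + 48 + 35 = 160
Per-species terms:
  p = 19/160 = 0.118750; ln(p) = -2.130735; p*ln(p) = 0.118750 * (-2.130735) = -0.253025
  p = 37/160 = 0.231250; ln(p) = -1.464256; p*ln(p) = 0.231250 * (-1.464256) = -0.338609
  p = 21/160 = 0.131250; ln(p) = -2.030651; p*ln(p) = 0.131250 * (-2.030651) = -0.266523
  p = 48/160 = 0.300000; ln(p) = -1.203973; p*ln(p) = 0.300000 * (-1.203973) = -0.361192
  p = 35/160 = 0.218750; ln(p) = -1.519826; p*ln(p) = 0.218750 * (-1.519826) = -0.332462
sum(p*ln(p)) = (-0.253025) + (-0.338609) + (-0.266523) + (-0.361192) + (-0.332462) = -1.551811
H' = -(-1.551811) = 1.551811 ≈ 1.5518

1.5518


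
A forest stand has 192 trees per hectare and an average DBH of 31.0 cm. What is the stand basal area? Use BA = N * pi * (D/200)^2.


(D/200)^2 = (31.0/200)^2 = 0.155^2 = 0.024025
Individual BA = 3.141593 * 0.024025 = 0.0754768 m^2
Stand BA = 192 * 0.0754768 = 14.4915 ≈ 14.49 m^2/ha

14.49 m^2/ha


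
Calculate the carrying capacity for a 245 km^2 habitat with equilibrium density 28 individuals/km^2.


K = 28 * 245 = 6860 individuals

6860 individuals


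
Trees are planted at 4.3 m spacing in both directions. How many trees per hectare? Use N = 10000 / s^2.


N = 10000 / 4.3^2 = 10000 / 18.49 = 540.833 ≈ 541 trees/ha

541 trees/ha


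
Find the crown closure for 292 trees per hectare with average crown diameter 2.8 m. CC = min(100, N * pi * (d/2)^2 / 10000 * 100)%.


(d/2)^2 = (2.8/2)^2 = 1.4^2 = 1.96
Crown area = 3.141593 * 1.96 = 6.15752 m^2
N * area / 10000 * 100 = 292 * 6.15752 / 10000 * 100 = 17.9800
CC = min(100, 17.9800) = 17.9800 ≈ 18.0%

18.0%


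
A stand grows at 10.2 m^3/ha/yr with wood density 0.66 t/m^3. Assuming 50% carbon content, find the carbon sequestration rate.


C = 10.2 * 0.66 * 0.5 = 3.366 ≈ 3.37 t C/ha/yr

3.37 t C/ha/yr


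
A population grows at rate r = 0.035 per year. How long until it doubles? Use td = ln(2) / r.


td = ln(2) / 0.035 = 0.693147 / 0.035 = 19.8042 ≈ 19.8 years

19.8 years


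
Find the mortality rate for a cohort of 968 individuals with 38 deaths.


Mortality rate = 38 / 968 = 0.039256 ≈ 0.0393

0.0393


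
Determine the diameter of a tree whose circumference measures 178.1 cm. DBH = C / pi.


DBH = C / pi = 178.1 / 3.141593 = 56.6910 ≈ 56.69 cm

56.69 cm


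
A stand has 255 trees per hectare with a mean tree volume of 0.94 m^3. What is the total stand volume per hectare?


V_stand = 255 * 0.94 = 239.7 m^3/ha

239.7 m^3/ha


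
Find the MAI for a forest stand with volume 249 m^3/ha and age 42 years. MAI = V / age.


MAI = 249 / 42 = 5.9286 ≈ 5.93 m^3/ha/yr

5.93 m^3/ha/yr


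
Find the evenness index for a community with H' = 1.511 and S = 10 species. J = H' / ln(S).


ln(10) = 2.30259
J = H' / ln(S) = 1.511 / 2.30259 = 0.656218 ≈ 0.6562

0.6562


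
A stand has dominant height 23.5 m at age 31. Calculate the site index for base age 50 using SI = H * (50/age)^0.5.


50/31 = 1.61290
(1.61290)^0.5 = 1.27000
SI = 23.5 * 1.27000 = 29.8450 ≈ 29.8 m

29.8 m


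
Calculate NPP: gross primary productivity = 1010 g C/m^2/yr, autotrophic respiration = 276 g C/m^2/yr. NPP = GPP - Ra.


NPP = GPP - Ra = 1010 - 276 = 734 g C/m^2/yr

734 g C/m^2/yr


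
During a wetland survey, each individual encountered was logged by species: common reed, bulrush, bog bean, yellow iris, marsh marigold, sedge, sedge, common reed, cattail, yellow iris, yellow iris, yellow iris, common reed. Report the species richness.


Total individuals logged = 13
Distinct species (count of individuals): common reed (3), bulrush (1), bog bean (1), yellow iris (4), marsh marigold (1), sedge (2), cattail (1)
Species richness = number of distinct species = 7

7


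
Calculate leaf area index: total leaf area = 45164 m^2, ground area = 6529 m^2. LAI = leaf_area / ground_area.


LAI = 45164 / 6529 = 6.9174 ≈ 6.92

6.92


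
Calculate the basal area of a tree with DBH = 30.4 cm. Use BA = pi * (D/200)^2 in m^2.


D/200 = 30.4/200 = 0.152 m
(D/200)^2 = 0.152^2 = 0.023104
BA = 3.141593 * 0.023104 = 0.0725834 ≈ 0.0726 m^2

0.0726 m^2


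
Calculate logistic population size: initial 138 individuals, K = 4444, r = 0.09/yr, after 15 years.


(K - N0)/N0 = (4444 - 138)/138 = 4306/138 = 31.2029
r*t = 0.09 * 15 = 1.35; exp(-1.35) = 0.259240
31.2029 * 0.259240 = 8.08904
1 + 8.08904 = 9.08904
N = 4444 / 9.08904 = 488.941 ≈ 489

489


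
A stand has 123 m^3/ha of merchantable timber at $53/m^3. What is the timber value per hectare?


Value = 123 * 53 = $6519/ha

$6519/ha


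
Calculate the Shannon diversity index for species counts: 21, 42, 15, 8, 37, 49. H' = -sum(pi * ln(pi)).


Total N = 21 + 42 + 15 + 8 + 37 + 49 = 172
Per-species terms:
  p = 21/172 = 0.122093; ln(p) = -2.102972; p*ln(p) = 0.122093 * (-2.102972) = -0.256758
  p = 42/172 = 0.244186; ln(p) = -1.409825; p*ln(p) = 0.244186 * (-1.409825) = -0.344260
  p = 15/172 = 0.087209; ln(p) = -2.439448; p*ln(p) = 0.087209 * (-2.439448) = -0.212742
  p = 8/172 = 0.046512; ln(p) = -3.068045; p*ln(p) = 0.046512 * (-3.068045) = -0.142701
  p = 37/172 = 0.215116; ln(p) = -1.536578; p*ln(p) = 0.215116 * (-1.536578) = -0.330543
  p = 49/172 = 0.284884; ln(p) = -1.255673; p*ln(p) = 0.284884 * (-1.255673) = -0.357721
sum(p*ln(p)) = (-0.256758) + (-0.344260) + (-0.212742) + (-0.142701) + (-0.330543) + (-0.357721) = -1.644725
H' = -(-1.644725) = 1.644725 ≈ 1.6447

1.6447


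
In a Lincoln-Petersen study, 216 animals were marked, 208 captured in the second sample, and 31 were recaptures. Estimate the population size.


N = M * C / R = 216 * 208 / 31 = 44928 / 31 = 1449.29 ≈ 1449

1449 individuals


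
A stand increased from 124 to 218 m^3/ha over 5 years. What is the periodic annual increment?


PAI = (V2 - V1) / period = (218 - 124) / 5 = 94 / 5 = 18.80 m^3/ha/yr

18.80 m^3/ha/yr


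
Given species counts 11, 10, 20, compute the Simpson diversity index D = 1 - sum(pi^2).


Total N = 11 + 10 + 20 = 41
Per-species terms:
  p = 11/41 = 0.268293; p^2 = 0.268293^2 = 0.071981
  p = 10/41 = 0.243902; p^2 = 0.243902^2 = 0.059488
  p = 20/41 = 0.487805; p^2 = 0.487805^2 = 0.237954
sum(p^2) = 0.071981 + 0.059488 + 0.237954 = 0.369423
D = 1 - 0.369423 = 0.630577 ≈ 0.6306

0.6306


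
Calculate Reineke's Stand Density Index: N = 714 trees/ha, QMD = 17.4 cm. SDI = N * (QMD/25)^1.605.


QMD/25 = 17.4/25 = 0.696
(0.696)^1.605 = exp(1.605 * ln(0.696)) = exp(1.605 * (-0.362406)) = exp(-0.581662) = 0.558969
SDI = 714 * 0.558969 = 399.104 ≈ 399

399


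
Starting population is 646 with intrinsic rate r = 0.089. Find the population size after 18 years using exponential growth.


r*t = 0.089 * 18 = 1.602
exp(1.602) = 4.96295
N = 646 * 4.96295 = 3206.07 ≈ 3206

3206


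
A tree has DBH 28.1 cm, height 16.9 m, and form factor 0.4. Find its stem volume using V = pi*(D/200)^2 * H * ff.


(D/200)^2 = (28.1/200)^2 = 0.1405^2 = 0.01974025
BA = 3.141593 * 0.01974025 = 0.0620158 m^2
V = 0.0620158 * 16.9 * 0.4 = 0.419227 ≈ 0.419 m^3

0.419 m^3


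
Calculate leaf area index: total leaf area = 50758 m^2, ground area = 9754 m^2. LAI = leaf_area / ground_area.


LAI = 50758 / 9754 = 5.2038 ≈ 5.20

5.20


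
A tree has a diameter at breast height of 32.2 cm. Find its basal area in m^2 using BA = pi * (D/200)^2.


D/200 = 32.2/200 = 0.161 m
(D/200)^2 = 0.161^2 = 0.025921
BA = 3.141593 * 0.025921 = 0.0814332 ≈ 0.0814 m^2

0.0814 m^2


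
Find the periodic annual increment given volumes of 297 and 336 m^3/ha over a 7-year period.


PAI = (V2 - V1) / period = (336 - 297) / 7 = 39 / 7 = 5.5714 ≈ 5.57 m^3/ha/yr

5.57 m^3/ha/yr


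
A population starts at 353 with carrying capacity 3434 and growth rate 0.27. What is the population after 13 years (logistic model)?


(K - N0)/N0 = (3434 - 353)/353 = 3081/353 = 8.72805
r*t = 0.27 * 13 = 3.51; exp(-3.51) = 0.0298969
8.72805 * 0.0298969 = 0.260942
1 + 0.260942 = 1.26094
N = 3434 / 1.26094 = 2723.37 ≈ 2723

2723


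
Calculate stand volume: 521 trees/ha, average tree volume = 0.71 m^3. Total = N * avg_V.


V_stand = 521 * 0.71 = 369.91 ≈ 369.9 m^3/ha

369.9 m^3/ha


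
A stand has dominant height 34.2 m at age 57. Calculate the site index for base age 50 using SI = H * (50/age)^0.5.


50/57 = 0.877193
(0.877193)^0.5 = 0.936586
SI = 34.2 * 0.936586 = 32.0312 ≈ 32.0 m

32.0 m


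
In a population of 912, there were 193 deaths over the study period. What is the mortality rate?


Mortality rate = 193 / 912 = 0.211623 ≈ 0.2116

0.2116


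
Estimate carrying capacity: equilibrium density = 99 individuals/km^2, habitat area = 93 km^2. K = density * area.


K = 99 * 93 = 9207 individuals

9207 individuals


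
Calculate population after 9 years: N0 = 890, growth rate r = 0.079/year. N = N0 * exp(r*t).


r*t = 0.079 * 9 = 0.711
exp(0.711) = 2.03603
N = 890 * 2.03603 = 1812.07 ≈ 1812

1812


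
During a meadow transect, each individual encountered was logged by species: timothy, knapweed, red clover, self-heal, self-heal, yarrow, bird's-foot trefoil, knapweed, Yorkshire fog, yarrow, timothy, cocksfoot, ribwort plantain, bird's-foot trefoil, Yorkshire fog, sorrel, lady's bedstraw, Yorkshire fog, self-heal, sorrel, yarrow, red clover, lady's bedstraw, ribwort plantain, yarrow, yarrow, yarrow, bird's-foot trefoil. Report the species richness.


Total individuals logged = 28
Distinct species (count of individuals): timothy (2), knapweed (2), red clover (2), self-heal (3), yarrow (6), bird's-foot trefoil (3), Yorkshire fog (3), cocksfoot (1), ribwort plantain (2), sorrel (2), lady's bedstraw (2)
Species richness = number of distinct species = 11

11


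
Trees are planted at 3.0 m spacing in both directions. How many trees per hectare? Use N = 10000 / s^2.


N = 10000 / 3.0^2 = 10000 / 9 = 1111.11 ≈ 1111 trees/ha

1111 trees/ha


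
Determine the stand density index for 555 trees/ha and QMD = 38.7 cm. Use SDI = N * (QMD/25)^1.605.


QMD/25 = 38.7/25 = 1.548
(1.548)^1.605 = exp(1.605 * ln(1.548)) = exp(1.605 * 0.436964) = exp(0.701327) = 2.01643
SDI = 555 * 2.01643 = 1119.12 ≈ 1119

1119


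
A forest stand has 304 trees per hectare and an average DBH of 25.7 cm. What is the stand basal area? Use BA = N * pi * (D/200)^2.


(D/200)^2 = (25.7/200)^2 = 0.1285^2 = 0.01651225
Individual BA = 3.141593 * 0.01651225 = 0.0518748 m^2
Stand BA = 304 * 0.0518748 = 15.7699 ≈ 15.77 m^2/ha

15.77 m^2/ha


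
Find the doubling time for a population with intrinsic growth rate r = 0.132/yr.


td = ln(2) / 0.132 = 0.693147 / 0.132 = 5.25111 ≈ 5.3 years

5.3 years


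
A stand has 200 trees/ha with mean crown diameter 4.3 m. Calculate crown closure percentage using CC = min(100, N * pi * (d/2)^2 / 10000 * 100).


(d/2)^2 = (4.3/2)^2 = 2.15^2 = 4.6225
Crown area = 3.141593 * 4.6225 = 14.5220 m^2
N * area / 10000 * 100 = 200 * 14.5220 / 10000 * 100 = 29.0440
CC = min(100, 29.0440) = 29.0440 ≈ 29.0%

29.0%


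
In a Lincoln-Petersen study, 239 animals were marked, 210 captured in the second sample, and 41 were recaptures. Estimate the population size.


N = M * C / R = 239 * 210 / 41 = 50190 / 41 = 1224.15 ≈ 1224

1224 individuals


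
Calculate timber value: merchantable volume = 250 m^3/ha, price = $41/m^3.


Value = 250 * 41 = $10250/ha

$10250/ha


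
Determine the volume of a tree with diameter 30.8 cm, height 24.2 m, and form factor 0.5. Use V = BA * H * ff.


(D/200)^2 = (30.8/200)^2 = 0.154^2 = 0.023716
BA = 3.141593 * 0.023716 = 0.0745060 m^2
V = 0.0745060 * 24.2 * 0.5 = 0.901523 ≈ 0.902 m^3

0.902 m^3


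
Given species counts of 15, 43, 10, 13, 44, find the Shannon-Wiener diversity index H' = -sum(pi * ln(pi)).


Total N = 15 + 43 + 10 + 13 + 44 = 125
Per-species terms:
  p = 15/125 = 0.120000; ln(p) = -2.120264; p*ln(p) = 0.120000 * (-2.120264) = -0.254432
  p = 43/125 = 0.344000; ln(p) = -1.067114; p*ln(p) = 0.344000 * (-1.067114) = -0.367087
  p = 10/125 = 0.080000; ln(p) = -2.525729; p*ln(p) = 0.080000 * (-2.525729) = -0.202058
  p = 13/125 = 0.104000; ln(p) = -2.263364; p*ln(p) = 0.104000 * (-2.263364) = -0.235390
  p = 44/125 = 0.352000; ln(p) = -1.044124; p*ln(p) = 0.352000 * (-1.044124) = -0.367532
sum(p*ln(p)) = (-0.254432) + (-0.367087) + (-0.202058) + (-0.235390) + (-0.367532) = -1.426499
H' = -(-1.426499) = 1.426499 ≈ 1.4265

1.4265


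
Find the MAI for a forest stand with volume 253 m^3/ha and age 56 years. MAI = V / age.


MAI = 253 / 56 = 4.5179 ≈ 4.52 m^3/ha/yr

4.52 m^3/ha/yr


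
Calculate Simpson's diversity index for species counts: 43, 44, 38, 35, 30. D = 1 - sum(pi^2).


Total N = 43 + 44 + 38 + 35 + 30 = 190
Per-species terms:
  p = 43/190 = 0.226316; p^2 = 0.226316^2 = 0.051219
  p = 44/190 = 0.231579; p^2 = 0.231579^2 = 0.053629
  p = 38/190 = 0.200000; p^2 = 0.200000^2 = 0.040000
  p = 35/190 = 0.184211; p^2 = 0.184211^2 = 0.033934
  p = 30/190 = 0.157895; p^2 = 0.157895^2 = 0.024931
sum(p^2) = 0.051219 + 0.053629 + 0.040000 + 0.033934 + 0.024931 = 0.203713
D = 1 - 0.203713 = 0.796287 ≈ 0.7963

0.7963


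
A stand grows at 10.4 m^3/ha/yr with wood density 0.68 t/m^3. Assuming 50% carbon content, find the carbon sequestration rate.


C = 10.4 * 0.68 * 0.5 = 3.536 ≈ 3.54 t C/ha/yr

3.54 t C/ha/yr


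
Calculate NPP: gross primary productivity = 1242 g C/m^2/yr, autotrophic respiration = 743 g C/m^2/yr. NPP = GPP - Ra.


NPP = GPP - Ra = 1242 - 743 = 499 g C/m^2/yr

499 g C/m^2/yr


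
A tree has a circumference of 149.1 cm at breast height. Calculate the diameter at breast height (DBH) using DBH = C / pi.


DBH = C / pi = 149.1 / 3.141593 = 47.4600 ≈ 47.46 cm

47.46 cm


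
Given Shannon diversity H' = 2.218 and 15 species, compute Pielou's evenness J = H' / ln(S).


ln(15) = 2.70805
J = H' / ln(S) = 2.218 / 2.70805 = 0.819040 ≈ 0.8190

0.8190


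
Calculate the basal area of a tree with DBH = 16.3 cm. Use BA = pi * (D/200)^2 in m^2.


D/200 = 16.3/200 = 0.0815 m
(D/200)^2 = 0.0815^2 = 0.00664225
BA = 3.141593 * 0.00664225 = 0.0208672 ≈ 0.0209 m^2

0.0209 m^2


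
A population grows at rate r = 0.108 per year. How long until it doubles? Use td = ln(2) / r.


td = ln(2) / 0.108 = 0.693147 / 0.108 = 6.41803 ≈ 6.4 years

6.4 years


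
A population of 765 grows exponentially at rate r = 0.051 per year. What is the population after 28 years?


r*t = 0.051 * 28 = 1.428
exp(1.428) = 4.17035
N = 765 * 4.17035 = 3190.32 ≈ 3190

3190


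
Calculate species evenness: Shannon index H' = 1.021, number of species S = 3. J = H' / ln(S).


ln(3) = 1.09861
J = H' / ln(S) = 1.021 / 1.09861 = 0.929356 ≈ 0.9294

0.9294


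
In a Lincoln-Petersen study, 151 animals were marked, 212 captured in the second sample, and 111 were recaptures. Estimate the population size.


N = M * C / R = 151 * 212 / 111 = 32012 / 111 = 288.40 ≈ 288

288 individuals


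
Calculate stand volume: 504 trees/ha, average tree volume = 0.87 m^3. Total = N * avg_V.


V_stand = 504 * 0.87 = 438.48 ≈ 438.5 m^3/ha

438.5 m^3/ha


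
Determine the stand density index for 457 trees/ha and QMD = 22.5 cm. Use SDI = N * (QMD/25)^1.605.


QMD/25 = 22.5/25 = 0.9
(0.9)^1.605 = exp(1.605 * ln(0.9)) = exp(1.605 * (-0.105361)) = exp(-0.169104) = 0.844421
SDI = 457 * 0.844421 = 385.900 ≈ 386

386


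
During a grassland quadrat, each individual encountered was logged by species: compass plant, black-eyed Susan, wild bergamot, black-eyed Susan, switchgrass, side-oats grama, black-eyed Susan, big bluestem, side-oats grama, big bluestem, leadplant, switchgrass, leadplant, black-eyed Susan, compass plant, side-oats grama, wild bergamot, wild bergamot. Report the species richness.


Total individuals logged = 18
Distinct species (count of individuals): compass plant (2), black-eyed Susan (4), wild bergamot (3), switchgrass (2), side-oats grama (3), big bluestem (2), leadplant (2)
Species richness = number of distinct species = 7

7


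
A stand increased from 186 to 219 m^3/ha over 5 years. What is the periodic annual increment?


PAI = (V2 - V1) / period = (219 - 186) / 5 = 33 / 5 = 6.60 m^3/ha/yr

6.60 m^3/ha/yr


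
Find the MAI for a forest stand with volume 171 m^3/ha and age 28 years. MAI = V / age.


MAI = 171 / 28 = 6.1071 ≈ 6.11 m^3/ha/yr

6.11 m^3/ha/yr


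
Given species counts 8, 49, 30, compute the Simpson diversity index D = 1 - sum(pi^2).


Total N = 8 + 49 + 30 = 87
Per-species terms:
  p = 8/87 = 0.091954; p^2 = 0.091954^2 = 0.008456
  p = 49/87 = 0.563218; p^2 = 0.563218^2 = 0.317215
  p = 30/87 = 0.344828; p^2 = 0.344828^2 = 0.118906
sum(p^2) = 0.008456 + 0.317215 + 0.118906 = 0.444577
D = 1 - 0.444577 = 0.555423 ≈ 0.5554

0.5554


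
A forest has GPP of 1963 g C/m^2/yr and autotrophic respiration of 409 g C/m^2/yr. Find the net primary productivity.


NPP = GPP - Ra = 1963 - 409 = 1554 g C/m^2/yr

1554 g C/m^2/yr


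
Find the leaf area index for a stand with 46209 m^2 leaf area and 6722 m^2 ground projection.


LAI = 46209 / 6722 = 6.8743 ≈ 6.87

6.87


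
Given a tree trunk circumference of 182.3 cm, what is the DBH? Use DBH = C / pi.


DBH = C / pi = 182.3 / 3.141593 = 58.0279 ≈ 58.03 cm

58.03 cm


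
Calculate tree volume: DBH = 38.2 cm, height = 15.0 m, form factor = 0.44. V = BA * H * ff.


(D/200)^2 = (38.2/200)^2 = 0.191^2 = 0.036481
BA = 3.141593 * 0.036481 = 0.114608 m^2
V = 0.114608 * 15.0 * 0.44 = 0.756413 ≈ 0.756 m^3

0.756 m^3


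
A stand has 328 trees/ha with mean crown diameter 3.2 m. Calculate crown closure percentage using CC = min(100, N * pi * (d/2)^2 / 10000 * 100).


(d/2)^2 = (3.2/2)^2 = 1.6^2 = 2.56
Crown area = 3.141593 * 2.56 = 8.04248 m^2
N * area / 10000 * 100 = 328 * 8.04248 / 10000 * 100 = 26.3793
CC = min(100, 26.3793) = 26.3793 ≈ 26.4%

26.4%


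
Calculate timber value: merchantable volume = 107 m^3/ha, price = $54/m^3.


Value = 107 * 54 = $5778/ha

$5778/ha


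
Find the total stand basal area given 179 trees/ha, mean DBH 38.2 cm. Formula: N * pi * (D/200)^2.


(D/200)^2 = (38.2/200)^2 = 0.191^2 = 0.036481
Individual BA = 3.141593 * 0.036481 = 0.114608 m^2
Stand BA = 179 * 0.114608 = 20.5148 ≈ 20.51 m^2/ha

20.51 m^2/ha


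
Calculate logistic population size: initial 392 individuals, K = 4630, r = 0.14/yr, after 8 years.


(K - N0)/N0 = (4630 - 392)/392 = 4238/392 = 10.8112
r*t = 0.14 * 8 = 1.12; exp(-1.12) = 0.326280
10.8112 * 0.326280 = 3.52748
1 + 3.52748 = 4.52748
N = 4630 / 4.52748 = 1022.64 ≈ 1023

1023


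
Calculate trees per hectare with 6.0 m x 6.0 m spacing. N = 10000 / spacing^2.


N = 10000 / 6.0^2 = 10000 / 36 = 277.778 ≈ 278 trees/ha

278 trees/ha


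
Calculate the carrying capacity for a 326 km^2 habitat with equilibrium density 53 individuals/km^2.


K = 53 * 326 = 17278 individuals

17278 individuals


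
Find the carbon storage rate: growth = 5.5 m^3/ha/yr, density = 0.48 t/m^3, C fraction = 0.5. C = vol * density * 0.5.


C = 5.5 * 0.48 * 0.5 = 1.32 t C/ha/yr

1.32 t C/ha/yr


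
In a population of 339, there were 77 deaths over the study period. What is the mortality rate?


Mortality rate = 77 / 339 = 0.227139 ≈ 0.2271

0.2271


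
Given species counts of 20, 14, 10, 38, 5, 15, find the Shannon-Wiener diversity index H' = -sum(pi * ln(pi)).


Total N = 20 + 14 + 10 + 38 + 5 + 15 = 102
Per-species terms:
  p = 20/102 = 0.196078; ln(p) = -1.629243; p*ln(p) = 0.196078 * (-1.629243) = -0.319459
  p = 14/102 = 0.137255; ln(p) = -1.985915; p*ln(p) = 0.137255 * (-1.985915) = -0.272577
  p = 10/102 = 0.098039; ln(p) = -2.322390; p*ln(p) = 0.098039 * (-2.322390) = -0.227685
  p = 38/102 = 0.372549; ln(p) = -0.987387; p*ln(p) = 0.372549 * (-0.987387) = -0.367850
  p = 5/102 = 0.049020; ln(p) = -3.015527; p*ln(p) = 0.049020 * (-3.015527) = -0.147821
  p = 15/102 = 0.147059; ln(p) = -1.916921; p*ln(p) = 0.147059 * (-1.916921) = -0.281900
sum(p*ln(p)) = (-0.319459) + (-0.272577) + (-0.227685) + (-0.367850) + (-0.147821) + (-0.281900) = -1.617292
H' = -(-1.617292) = 1.617292 ≈ 1.6173

1.6173


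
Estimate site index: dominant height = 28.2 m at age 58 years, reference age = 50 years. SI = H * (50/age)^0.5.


50/58 = 0.862069
(0.862069)^0.5 = 0.928477
SI = 28.2 * 0.928477 = 26.1831 ≈ 26.2 m

26.2 m


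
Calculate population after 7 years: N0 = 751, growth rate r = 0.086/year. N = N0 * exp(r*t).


r*t = 0.086 * 7 = 0.602
exp(0.602) = 1.82577
N = 751 * 1.82577 = 1371.15 ≈ 1371

1371


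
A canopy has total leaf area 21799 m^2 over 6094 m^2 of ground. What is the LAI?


LAI = 21799 / 6094 = 3.5771 ≈ 3.58

3.58


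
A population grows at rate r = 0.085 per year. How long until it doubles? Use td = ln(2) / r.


td = ln(2) / 0.085 = 0.693147 / 0.085 = 8.15467 ≈ 8.2 years

8.2 years
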